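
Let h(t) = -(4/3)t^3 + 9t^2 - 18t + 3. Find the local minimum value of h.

h'(t) = -4t^2 + 18t - 18 = 0 at t = 3/2, 3.
h''(t) = -8t + 18. h''(3/2) = 6 > 0 ⇒ local minimum; h''(3) = -6 < 0 ⇒ local maximum.
So the local minimum value is h(3/2) = -33/4.

-33/4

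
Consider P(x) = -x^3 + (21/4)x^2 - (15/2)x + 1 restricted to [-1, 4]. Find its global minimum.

P'(x) = -3x^2 + (21/2)x - 15/2, which vanishes at x = 1 and x = 5/2.
Evaluating at the critical points and endpoints: P(-1) = 59/4,  P(1) = -9/4,  P(5/2) = -9/16,  P(4) = -9.
The minimum over the interval is -9, attained at x = 4.

-9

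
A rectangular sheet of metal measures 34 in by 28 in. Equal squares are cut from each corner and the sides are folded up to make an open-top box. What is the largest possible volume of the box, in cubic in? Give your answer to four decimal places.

2160.5658

With cut size x, the volume is V(x) = x(34 − 2x)(28 − 2x) for 0 < x < 14.
V'(x) = 12x^2 − 248x + 952. Setting V'(x) = 0 gives x ≈ 5.0946 (the root in (0, 14)).
V''(x) = 24x − 248 is negative there, so this is the maximum; V ≈ 2160.5658.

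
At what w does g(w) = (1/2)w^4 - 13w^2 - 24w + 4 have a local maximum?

Critical points: g'(w) = 2w^3 - 26w - 24 vanishes at w = -3, -1, 4.
g''(w) = 6w^2 - 26. g''(-3) = 28 > 0 ⇒ local minimum; g''(-1) = -20 < 0 ⇒ local maximum; g''(4) = 70 > 0 ⇒ local minimum.
The local maximum is g(-1) = 31/2.

-1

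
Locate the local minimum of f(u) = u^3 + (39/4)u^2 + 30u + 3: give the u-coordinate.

-5/2

f'(u) = 3u^2 + (39/2)u + 30 = 0 at u = -4, -5/2.
Since f''(u) = 6u + 39/2, we get f''(-4) = -9/2 < 0 ⇒ local maximum; f''(-5/2) = 9/2 > 0 ⇒ local minimum.
The local minimum is f(-5/2) = -427/16.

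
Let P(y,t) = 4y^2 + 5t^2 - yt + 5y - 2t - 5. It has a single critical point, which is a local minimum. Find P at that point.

∂P/∂y = 8y - t + 5 = 0 and ∂P/∂t = -y + 10t - 2 = 0, so (y, t) = (-48/79, 11/79).
The Hessian has P_{yy} = 8, P_{tt} = 10, P_{yt} = -1, giving D = 79 > 0 with P_{yy} > 0, so the point is a local minimum.
P(-48/79, 11/79) = -526/79.

-526/79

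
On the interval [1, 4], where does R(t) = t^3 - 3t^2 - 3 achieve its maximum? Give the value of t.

4

R'(t) = 3t^2 - 6t, whose only zero in [1, 4] is t = 2.
Compare values at every candidate in [1, 4]: R(1) = -5; R(2) = -7; R(4) = 13.
The maximum over the interval is 13, attained at t = 4.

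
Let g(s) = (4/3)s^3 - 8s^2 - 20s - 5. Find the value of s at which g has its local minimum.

Critical points: g'(s) = 4s^2 - 16s - 20 vanishes at s = -1, 5.
g''(s) = 8s - 16. g''(-1) = -24 < 0 ⇒ local maximum; g''(5) = 24 > 0 ⇒ local minimum.
So the local minimum value is g(5) = -415/3.

5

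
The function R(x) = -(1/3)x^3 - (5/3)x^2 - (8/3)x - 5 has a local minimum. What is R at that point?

R'(x) = -x^2 - (10/3)x - 8/3 = 0 at x = -2, -4/3.
R''(x) = -2x - 10/3. R''(-2) = 2/3 > 0 ⇒ local minimum; R''(-4/3) = -2/3 < 0 ⇒ local maximum.
So the local minimum value is R(-2) = -11/3.

-11/3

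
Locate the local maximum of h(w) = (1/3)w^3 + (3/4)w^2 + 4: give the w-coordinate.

-3/2

Critical points: h'(w) = w^2 + (3/2)w vanishes at w = -3/2, 0.
Second-derivative test with h''(w) = 2w + 3/2: h''(-3/2) = -3/2 < 0 ⇒ local maximum; h''(0) = 3/2 > 0 ⇒ local minimum.
Thus h has its local maximum at w = -3/2, with value 73/16.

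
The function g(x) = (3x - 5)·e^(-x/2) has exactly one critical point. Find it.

11/3

g'(x) = 3·e^(-x/2) + (3x - 5)·(-1/2)·e^(-x/2) = (-(3/2)x + 11/2)·e^(-x/2). Since e^(-x/2) > 0, the only critical point is x = 11/3.
g''(11/3) has the same sign as -3/2 < 0, so this is a local maximum.
g(11/3) = (6)·e^(-11/6) ≈ 0.9593.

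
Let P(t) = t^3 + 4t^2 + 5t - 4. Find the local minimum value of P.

-6

P'(t) = 3t^2 + 8t + 5. Setting P'(t) = 0 gives t ∈ {-5/3, -1}.
Second-derivative test with P''(t) = 6t + 8: P''(-5/3) = -2 < 0 ⇒ local maximum; P''(-1) = 2 > 0 ⇒ local minimum.
The local minimum is P(-1) = -6.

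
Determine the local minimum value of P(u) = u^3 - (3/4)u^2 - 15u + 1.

-409/16

P'(u) = 3u^2 - (3/2)u - 15. Setting P'(u) = 0 gives u ∈ {-2, 5/2}.
Second-derivative test with P''(u) = 6u - 3/2: P''(-2) = -27/2 < 0 ⇒ local maximum; P''(5/2) = 27/2 > 0 ⇒ local minimum.
So the local minimum value is P(5/2) = -409/16.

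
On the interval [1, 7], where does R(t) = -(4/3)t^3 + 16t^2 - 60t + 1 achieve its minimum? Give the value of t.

7

Differentiating, R'(t) = -4t^2 + 32t - 60; which vanishes at t = 3 and t = 5.
Evaluating at the critical points and endpoints: R(1) = -133/3,  R(3) = -71,  R(5) = -197/3,  R(7) = -277/3.
So the minimum is R(7) = -277/3.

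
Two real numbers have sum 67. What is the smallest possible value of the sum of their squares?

With a + b = 67, a^2 + b^2 = a^2 + (67 − a)^2.
The derivative 2a − 2(67 − a) = 4a − 134 vanishes at a = 67/2; second derivative 4 > 0, a minimum.
The minimum is 2·(67/2)^2 = 4489/2.

4489/2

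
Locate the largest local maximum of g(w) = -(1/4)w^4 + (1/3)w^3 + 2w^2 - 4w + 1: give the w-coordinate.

g'(w) = -w^3 + w^2 + 4w - 4. Setting g'(w) = 0 gives w ∈ {-2, 1, 2}.
Second-derivative test with g''(w) = -3w^2 + 2w + 4: g''(-2) = -12 < 0 ⇒ local maximum; g''(1) = 3 > 0 ⇒ local minimum; g''(2) = -4 < 0 ⇒ local maximum.
So the largest local maximum value is g(-2) = 31/3.

-2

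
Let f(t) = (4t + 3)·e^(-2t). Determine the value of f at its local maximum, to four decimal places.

3.2974

f'(t) = 4·e^(-2t) + (4t + 3)·(-2)·e^(-2t) = (-8t - 2)·e^(-2t). Since e^(-2t) > 0, the only critical point is t = -1/4.
f''(-1/4) has the same sign as -8 < 0, so this is a local maximum.
f(-1/4) = (2)·e^(1/2) ≈ 3.2974.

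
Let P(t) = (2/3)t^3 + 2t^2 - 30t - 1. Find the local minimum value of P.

Critical points: P'(t) = 2t^2 + 4t - 30 vanishes at t = -5, 3.
P''(t) = 4t + 4. P''(-5) = -16 < 0 ⇒ local maximum; P''(3) = 16 > 0 ⇒ local minimum.
So the local minimum value is P(3) = -55.

-55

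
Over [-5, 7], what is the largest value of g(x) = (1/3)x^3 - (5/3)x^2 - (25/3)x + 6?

The derivative is x^2 - (10/3)x - 25/3, which vanishes at x = -5/3 and x = 5.
Candidates: g(-5) = -107/3, g(-5/3) = 1111/81, g(5) = -107/3, g(7) = -59/3.
The maximum over the interval is 1111/81, attained at x = -5/3.

1111/81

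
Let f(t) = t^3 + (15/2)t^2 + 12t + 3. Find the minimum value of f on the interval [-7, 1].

-113/2

f'(t) = 3t^2 + 15t + 12, which vanishes at t = -4 and t = -1.
Evaluating at the critical points and endpoints: f(-7) = -113/2; f(-4) = 11; f(-1) = -5/2; f(1) = 47/2.
Hence the absolute minimum is -113/2 at t = -7.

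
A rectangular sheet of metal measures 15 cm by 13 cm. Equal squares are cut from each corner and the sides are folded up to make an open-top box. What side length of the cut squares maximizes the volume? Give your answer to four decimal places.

With cut size x, the volume is V(x) = x(15 − 2x)(13 − 2x) for 0 < x < 6.5.
V'(x) = 12x^2 − 112x + 195. Setting V'(x) = 0 gives x ≈ 2.3155 (the root in (0, 6.5)).
V''(x) = 24x − 112 is negative there, so this is the maximum; V ≈ 200.9348.

2.3155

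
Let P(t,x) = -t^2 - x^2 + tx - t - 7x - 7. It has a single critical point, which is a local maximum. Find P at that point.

12

∂P/∂t = -2t + x - 1 = 0 and ∂P/∂x = t - 2x - 7 = 0, so (t, x) = (-3, -5).
The Hessian has P_{tt} = -2, P_{xx} = -2, P_{tx} = 1, giving D = 3 > 0 with P_{tt} < 0, so the point is a local maximum.
P(-3, -5) = 12.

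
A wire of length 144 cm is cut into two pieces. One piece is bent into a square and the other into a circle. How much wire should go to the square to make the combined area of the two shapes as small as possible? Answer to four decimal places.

Let x be the length used for the square. Square side x/4; circle radius (144−x)/(2π).
A(x) = (x/4)² + π·((144−x)/(2π))² = x²/16 + (144−x)²/(4π) for 0 ≤ x ≤ 144. A'(x) = x/8 − (144−x)/(2π) = 0 gives x = 4·144/(π+4) ≈ 80.6543.
A'' = 1/8 + 1/(2π) > 0, so this gives the minimum combined area; x ≈ 80.6543 cm to the square.

80.6543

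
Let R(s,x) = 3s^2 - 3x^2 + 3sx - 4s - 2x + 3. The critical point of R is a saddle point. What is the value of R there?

∂R/∂s = 6s + 3x - 4 = 0 and ∂R/∂x = 3s - 6x - 2 = 0, so (s, x) = (2/3, 0).
The Hessian has R_{ss} = 6, R_{xx} = -6, R_{sx} = 3, giving D = -45 < 0, so the point is a saddle point.
R(2/3, 0) = 5/3.

5/3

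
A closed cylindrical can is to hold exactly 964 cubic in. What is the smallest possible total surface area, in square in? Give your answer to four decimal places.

540.2141

With radius r and height h, πr²h = 964 so h = 964/(πr²), and S(r) = 2πr² + 2πrh = 2πr² + 2·964/r.
S'(r) = 4πr − 2·964/r² = 0 ⇒ r³ = 964/(2π), so r ≈ 5.3534 and h = 2r ≈ 10.7069.
S''(r) = 4π + 4·964/r³ > 0, so this is the minimum; S ≈ 540.2141.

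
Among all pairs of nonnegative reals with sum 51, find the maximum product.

With x + y = 51, the product is P(x) = x(51 − x).
P'(x) = 51 − 2x = 0 gives x = 51/2; P'' = −2 < 0, so this is the maximum.
P = 51/2·51/2 = 2601/4.

2601/4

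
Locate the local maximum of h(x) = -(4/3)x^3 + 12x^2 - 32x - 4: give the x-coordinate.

h'(x) = -4x^2 + 24x - 32 = 0 at x = 2, 4.
Second-derivative test with h''(x) = -8x + 24: h''(2) = 8 > 0 ⇒ local minimum; h''(4) = -8 < 0 ⇒ local maximum.
So the local maximum value is h(4) = -76/3.

4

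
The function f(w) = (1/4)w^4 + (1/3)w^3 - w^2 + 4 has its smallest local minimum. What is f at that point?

f'(w) = w^3 + w^2 - 2w. Setting f'(w) = 0 gives w ∈ {-2, 0, 1}.
f''(w) = 3w^2 + 2w - 2. f''(-2) = 6 > 0 ⇒ local minimum; f''(0) = -2 < 0 ⇒ local maximum; f''(1) = 3 > 0 ⇒ local minimum.
The smallest local minimum is f(-2) = 4/3.

4/3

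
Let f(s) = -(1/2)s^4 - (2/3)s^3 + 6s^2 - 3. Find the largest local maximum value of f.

f'(s) = -2s^3 - 2s^2 + 12s = 0 at s = -3, 0, 2.
Second-derivative test with f''(s) = -6s^2 - 4s + 12: f''(-3) = -30 < 0 ⇒ local maximum; f''(0) = 12 > 0 ⇒ local minimum; f''(2) = -20 < 0 ⇒ local maximum.
Thus f has its largest local maximum at s = -3, with value 57/2.

57/2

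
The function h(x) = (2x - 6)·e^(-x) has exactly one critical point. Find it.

4

By the product rule, h'(x) = (-2x + 8)·e^(-x). Since e^(-x) > 0, the only critical point is x = 4.
h''(4) has the same sign as -2 < 0, so this is a local maximum.
h(4) = (2)·e^(-4) ≈ 0.0366.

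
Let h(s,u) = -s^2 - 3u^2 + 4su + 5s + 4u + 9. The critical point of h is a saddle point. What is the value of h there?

-135/4

∂h/∂s = -2s + 4u + 5 = 0 and ∂h/∂u = 4s - 6u + 4 = 0, so (s, u) = (-23/2, -7).
The Hessian has h_{ss} = -2, h_{uu} = -6, h_{su} = 4, giving D = -4 < 0, so the point is a saddle point.
h(-23/2, -7) = -135/4.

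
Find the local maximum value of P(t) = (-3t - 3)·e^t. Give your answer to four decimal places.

0.4060

By the product rule, P'(t) = (-3t - 6)·e^t. Since e^t > 0, the only critical point is t = -2.
P''(-2) has the same sign as -3 < 0, so this is a local maximum.
P(-2) = (3)·e^(-2) ≈ 0.4060.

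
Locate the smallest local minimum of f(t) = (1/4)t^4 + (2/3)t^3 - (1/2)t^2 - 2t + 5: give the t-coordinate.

Critical points: f'(t) = t^3 + 2t^2 - t - 2 vanishes at t = -2, -1, 1.
Second-derivative test with f''(t) = 3t^2 + 4t - 1: f''(-2) = 3 > 0 ⇒ local minimum; f''(-1) = -2 < 0 ⇒ local maximum; f''(1) = 6 > 0 ⇒ local minimum.
Thus f has its smallest local minimum at t = 1, with value 41/12.

1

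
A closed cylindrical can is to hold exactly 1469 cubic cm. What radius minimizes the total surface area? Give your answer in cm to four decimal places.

6.1605

With radius r and height h, πr²h = 1469 so h = 1469/(πr²), and S(r) = 2πr² + 2πrh = 2πr² + 2·1469/r.
S'(r) = 4πr − 2·1469/r² = 0 ⇒ r³ = 1469/(2π), so r ≈ 6.1605 and h = 2r ≈ 12.3209.
S''(r) = 4π + 4·1469/r³ > 0, so this is the minimum; S ≈ 715.3673.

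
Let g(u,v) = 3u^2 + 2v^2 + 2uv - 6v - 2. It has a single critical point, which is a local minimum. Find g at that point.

∂g/∂u = 6u + 2v = 0 and ∂g/∂v = 2u + 4v - 6 = 0, so (u, v) = (-3/5, 9/5).
The Hessian has g_{uu} = 6, g_{vv} = 4, g_{uv} = 2, giving D = 20 > 0 with g_{uu} > 0, so the point is a local minimum.
g(-3/5, 9/5) = -37/5.

-37/5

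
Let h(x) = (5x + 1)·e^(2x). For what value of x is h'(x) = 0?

h'(x) = 5·e^(2x) + (5x + 1)·2·e^(2x) = (10x + 7)·e^(2x). Since e^(2x) > 0, the only critical point is x = -7/10.
h''(-7/10) has the same sign as 10 > 0, so this is a local minimum.
h(-7/10) = (-5/2)·e^(-7/5) ≈ -0.6165.

-7/10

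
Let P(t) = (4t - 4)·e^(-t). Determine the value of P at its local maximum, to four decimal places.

P'(t) = 4·e^(-t) + (4t - 4)·(-1)·e^(-t) = (-4t + 8)·e^(-t). Since e^(-t) > 0, the only critical point is t = 2.
P''(2) has the same sign as -4 < 0, so this is a local maximum.
P(2) = (4)·e^(-2) ≈ 0.5413.

0.5413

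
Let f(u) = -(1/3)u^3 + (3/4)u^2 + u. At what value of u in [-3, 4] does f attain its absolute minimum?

4

f'(u) = -u^2 + (3/2)u + 1, which vanishes at u = -1/2 and u = 2.
Candidates: f(-3) = 51/4,  f(-1/2) = -13/48,  f(2) = 7/3,  f(4) = -16/3.
Hence the absolute minimum is -16/3 at u = 4.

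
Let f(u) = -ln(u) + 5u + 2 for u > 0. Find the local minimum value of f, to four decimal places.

f'(u) = -1/u + 5 = 0 gives u = 1/5.
f''(u) = 1/u², which is positive for u > 0, so this is a local minimum.
f(1/5) = -1·ln(1/5) + 1 + 2 ≈ 4.6094.

4.6094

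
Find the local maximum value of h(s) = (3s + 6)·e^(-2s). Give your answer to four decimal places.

Differentiating with the product rule gives h'(s) = (-6s - 9)·e^(-2s). Since e^(-2s) > 0, the only critical point is s = -3/2.
h''(-3/2) has the same sign as -6 < 0, so this is a local maximum.
h(-3/2) = (3/2)·e^(3) ≈ 30.1283.

30.1283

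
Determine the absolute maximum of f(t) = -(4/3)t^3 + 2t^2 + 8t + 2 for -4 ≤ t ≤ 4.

262/3

Differentiating, f'(t) = -4t^2 + 4t + 8; which vanishes at t = -1 and t = 2.
Compare values at every candidate in [-4, 4]: f(-4) = 262/3; f(-1) = -8/3; f(2) = 46/3; f(4) = -58/3.
So the maximum is f(-4) = 262/3.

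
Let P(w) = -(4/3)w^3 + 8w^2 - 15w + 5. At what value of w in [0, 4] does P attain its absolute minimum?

Differentiating, P'(w) = -4w^2 + 16w - 15; which vanishes at w = 3/2 and w = 5/2.
Evaluating at the critical points and endpoints: P(0) = 5,  P(3/2) = -4,  P(5/2) = -10/3,  P(4) = -37/3.
The minimum over the interval is -37/3, attained at w = 4.

4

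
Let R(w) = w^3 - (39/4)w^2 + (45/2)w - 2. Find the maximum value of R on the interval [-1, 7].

R'(w) = 3w^2 - (39/2)w + 45/2, which vanishes at w = 3/2 and w = 5.
Evaluating at the critical points and endpoints: R(-1) = -141/4,  R(3/2) = 211/16,  R(5) = -33/4,  R(7) = 83/4.
Hence the absolute maximum is 83/4 at w = 7.

83/4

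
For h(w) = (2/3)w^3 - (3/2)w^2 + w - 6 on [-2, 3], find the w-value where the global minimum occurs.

-2

h'(w) = 2w^2 - 3w + 1, which vanishes at w = 1/2 and w = 1.
Evaluating at the critical points and endpoints: h(-2) = -58/3; h(1/2) = -139/24; h(1) = -35/6; h(3) = 3/2.
So the minimum is h(-2) = -58/3.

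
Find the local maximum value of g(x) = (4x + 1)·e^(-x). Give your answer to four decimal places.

Differentiating with the product rule gives g'(x) = (-4x + 3)·e^(-x). Since e^(-x) > 0, the only critical point is x = 3/4.
g''(3/4) has the same sign as -4 < 0, so this is a local maximum.
g(3/4) = (4)·e^(-3/4) ≈ 1.8895.

1.8895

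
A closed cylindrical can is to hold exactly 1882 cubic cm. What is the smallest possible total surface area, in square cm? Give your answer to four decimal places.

With radius r and height h, πr²h = 1882 so h = 1882/(πr²), and S(r) = 2πr² + 2πrh = 2πr² + 2·1882/r.
S'(r) = 4πr − 2·1882/r² = 0 ⇒ r³ = 1882/(2π), so r ≈ 6.6908 and h = 2r ≈ 13.3817.
S''(r) = 4π + 4·1882/r³ > 0, so this is the minimum; S ≈ 843.8416.

843.8416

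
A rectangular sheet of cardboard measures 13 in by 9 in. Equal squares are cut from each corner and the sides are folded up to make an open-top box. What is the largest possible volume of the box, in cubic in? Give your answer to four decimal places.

With cut size x, the volume is V(x) = x(13 − 2x)(9 − 2x) for 0 < x < 4.5.
V'(x) = 12x^2 − 88x + 117. Setting V'(x) = 0 gives x ≈ 1.7446 (the root in (0, 4.5)).
V''(x) = 24x − 88 is negative there, so this is the maximum; V ≈ 91.4382.

91.4382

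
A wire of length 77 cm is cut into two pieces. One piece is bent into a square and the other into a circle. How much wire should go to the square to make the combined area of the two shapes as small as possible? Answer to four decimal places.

Let x be the length used for the square. Square side x/4; circle radius (77−x)/(2π).
A(x) = (x/4)² + π·((77−x)/(2π))² = x²/16 + (77−x)²/(4π) for 0 ≤ x ≤ 77. A'(x) = x/8 − (77−x)/(2π) = 0 gives x = 4·77/(π+4) ≈ 43.1276.
A'' = 1/8 + 1/(2π) > 0, so this gives the minimum combined area; x ≈ 43.1276 cm to the square.

43.1276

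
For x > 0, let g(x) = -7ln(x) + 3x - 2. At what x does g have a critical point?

g'(x) = -7/x + 3 = 0 gives x = 7/3.
g''(x) = 7/x², which is positive for x > 0, so this is a local minimum.
g(7/3) = -7·ln(7/3) + 7 - 2 ≈ -0.9311.

7/3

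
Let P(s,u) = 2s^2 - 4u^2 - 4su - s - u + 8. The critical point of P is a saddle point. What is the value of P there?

193/24

∂P/∂s = 4s - 4u - 1 = 0 and ∂P/∂u = -4s - 8u - 1 = 0, so (s, u) = (1/12, -1/6).
The Hessian has P_{ss} = 4, P_{uu} = -8, P_{su} = -4, giving D = -48 < 0, so the point is a saddle point.
P(1/12, -1/6) = 193/24.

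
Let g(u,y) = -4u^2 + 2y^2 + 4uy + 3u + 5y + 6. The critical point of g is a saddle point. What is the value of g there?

∂g/∂u = -8u + 4y + 3 = 0 and ∂g/∂y = 4u + 4y + 5 = 0, so (u, y) = (-1/6, -13/12).
The Hessian has g_{uu} = -8, g_{yy} = 4, g_{uy} = 4, giving D = -48 < 0, so the point is a saddle point.
g(-1/6, -13/12) = 73/24.

73/24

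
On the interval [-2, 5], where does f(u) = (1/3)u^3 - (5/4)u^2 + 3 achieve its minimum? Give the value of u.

-2

Differentiating, f'(u) = u^2 - (5/2)u; which vanishes at u = 0 and u = 5/2.
Evaluating at the critical points and endpoints: f(-2) = -14/3; f(0) = 3; f(5/2) = 19/48; f(5) = 161/12.
So the minimum is f(-2) = -14/3.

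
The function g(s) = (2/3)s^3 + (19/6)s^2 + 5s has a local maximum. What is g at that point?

-425/162

Critical points: g'(s) = 2s^2 + (19/3)s + 5 vanishes at s = -5/3, -3/2.
g''(s) = 4s + 19/3. g''(-5/3) = -1/3 < 0 ⇒ local maximum; g''(-3/2) = 1/3 > 0 ⇒ local minimum.
So the local maximum value is g(-5/3) = -425/162.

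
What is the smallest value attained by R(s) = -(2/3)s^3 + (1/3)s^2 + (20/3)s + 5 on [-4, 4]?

The derivative is -2s^2 + (2/3)s + 20/3, which vanishes at s = -5/3 and s = 2.
Evaluating at the critical points and endpoints: R(-4) = 79/3, R(-5/3) = -170/81, R(2) = 43/3, R(4) = -17/3.
The minimum over the interval is -17/3, attained at s = 4.

-17/3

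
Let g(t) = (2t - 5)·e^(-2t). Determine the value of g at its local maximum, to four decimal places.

Differentiating with the product rule gives g'(t) = (-4t + 12)·e^(-2t). Since e^(-2t) > 0, the only critical point is t = 3.
g''(3) has the same sign as -4 < 0, so this is a local maximum.
g(3) = (1)·e^(-6) ≈ 0.0025.

0.0025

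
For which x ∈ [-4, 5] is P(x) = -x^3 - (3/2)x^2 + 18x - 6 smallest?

P'(x) = -3x^2 - 3x + 18, which vanishes at x = -3 and x = 2.
Evaluating at the critical points and endpoints: P(-4) = -38; P(-3) = -93/2; P(2) = 16; P(5) = -157/2.
The minimum over the interval is -157/2, attained at x = 5.

5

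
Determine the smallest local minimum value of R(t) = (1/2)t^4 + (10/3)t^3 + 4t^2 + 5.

-49/3

R'(t) = 2t^3 + 10t^2 + 8t. Setting R'(t) = 0 gives t ∈ {-4, -1, 0}.
Second-derivative test with R''(t) = 6t^2 + 20t + 8: R''(-4) = 24 > 0 ⇒ local minimum; R''(-1) = -6 < 0 ⇒ local maximum; R''(0) = 8 > 0 ⇒ local minimum.
So the smallest local minimum value is R(-4) = -49/3.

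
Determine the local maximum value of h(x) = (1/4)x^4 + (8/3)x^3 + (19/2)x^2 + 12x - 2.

h'(x) = x^3 + 8x^2 + 19x + 12 = 0 at x = -4, -3, -1.
Since h''(x) = 3x^2 + 16x + 19, we get h''(-4) = 3 > 0 ⇒ local minimum; h''(-3) = -2 < 0 ⇒ local maximum; h''(-1) = 6 > 0 ⇒ local minimum.
So the local maximum value is h(-3) = -17/4.

-17/4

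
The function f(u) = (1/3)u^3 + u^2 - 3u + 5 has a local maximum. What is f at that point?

14

Critical points: f'(u) = u^2 + 2u - 3 vanishes at u = -3, 1.
f''(u) = 2u + 2. f''(-3) = -4 < 0 ⇒ local maximum; f''(1) = 4 > 0 ⇒ local minimum.
So the local maximum value is f(-3) = 14.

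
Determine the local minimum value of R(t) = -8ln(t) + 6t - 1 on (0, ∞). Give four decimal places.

R'(t) = -8/t + 6 = 0 gives t = 4/3.
R''(t) = 8/t², which is positive for t > 0, so this is a local minimum.
R(4/3) = -8·ln(4/3) + 8 - 1 ≈ 4.6985.

4.6985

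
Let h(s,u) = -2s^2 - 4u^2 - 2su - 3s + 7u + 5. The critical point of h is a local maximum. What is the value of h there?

79/7

∂h/∂s = -4s - 2u - 3 = 0 and ∂h/∂u = -2s - 8u + 7 = 0, so (s, u) = (-19/14, 17/14).
The Hessian has h_{ss} = -4, h_{uu} = -8, h_{su} = -2, giving D = 28 > 0 with h_{ss} < 0, so the point is a local maximum.
h(-19/14, 17/14) = 79/7.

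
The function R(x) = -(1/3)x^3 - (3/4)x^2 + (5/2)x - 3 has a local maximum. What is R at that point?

R'(x) = -x^2 - (3/2)x + 5/2 = 0 at x = -5/2, 1.
Since R''(x) = -2x - 3/2, we get R''(-5/2) = 7/2 > 0 ⇒ local minimum; R''(1) = -7/2 < 0 ⇒ local maximum.
So the local maximum value is R(1) = -19/12.

-19/12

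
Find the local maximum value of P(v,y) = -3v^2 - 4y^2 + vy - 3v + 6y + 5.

∂P/∂v = -6v + y - 3 = 0 and ∂P/∂y = v - 8y + 6 = 0, so (v, y) = (-18/47, 33/47).
The Hessian has P_{vv} = -6, P_{yy} = -8, P_{vy} = 1, giving D = 47 > 0 with P_{vv} < 0, so the point is a local maximum.
P(-18/47, 33/47) = 361/47.

361/47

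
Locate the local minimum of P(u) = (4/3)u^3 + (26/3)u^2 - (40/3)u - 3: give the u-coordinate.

P'(u) = 4u^2 + (52/3)u - 40/3 = 0 at u = -5, 2/3.
Since P''(u) = 8u + 52/3, we get P''(-5) = -68/3 < 0 ⇒ local maximum; P''(2/3) = 68/3 > 0 ⇒ local minimum.
So the local minimum value is P(2/3) = -619/81.

2/3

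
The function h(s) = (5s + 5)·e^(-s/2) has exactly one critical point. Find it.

h'(s) = 5·e^(-s/2) + (5s + 5)·(-1/2)·e^(-s/2) = (-(5/2)s + 5/2)·e^(-s/2). Since e^(-s/2) > 0, the only critical point is s = 1.
h''(1) has the same sign as -5/2 < 0, so this is a local maximum.
h(1) = (10)·e^(-1/2) ≈ 6.0653.

1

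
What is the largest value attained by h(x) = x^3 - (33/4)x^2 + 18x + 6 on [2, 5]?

h'(x) = 3x^2 - (33/2)x + 18, whose only zero in [2, 5] is x = 4.
Compare values at every candidate in [2, 5]: h(2) = 17, h(4) = 10, h(5) = 59/4.
So the maximum is h(2) = 17.

17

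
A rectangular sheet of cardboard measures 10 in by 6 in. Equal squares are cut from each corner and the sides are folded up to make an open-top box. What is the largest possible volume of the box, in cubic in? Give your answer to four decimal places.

32.8353

With cut size x, the volume is V(x) = x(10 − 2x)(6 − 2x) for 0 < x < 3.
V'(x) = 12x^2 − 64x + 60. Setting V'(x) = 0 gives x ≈ 1.2137 (the root in (0, 3)).
V''(x) = 24x − 64 is negative there, so this is the maximum; V ≈ 32.8353.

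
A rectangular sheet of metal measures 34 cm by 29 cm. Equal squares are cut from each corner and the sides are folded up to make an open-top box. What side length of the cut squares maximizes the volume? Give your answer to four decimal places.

5.2006

With cut size x, the volume is V(x) = x(34 − 2x)(29 − 2x) for 0 < x < 14.5.
V'(x) = 12x^2 − 252x + 986. Setting V'(x) = 0 gives x ≈ 5.2006 (the root in (0, 14.5)).
V''(x) = 24x − 252 is negative there, so this is the maximum; V ≈ 2282.5920.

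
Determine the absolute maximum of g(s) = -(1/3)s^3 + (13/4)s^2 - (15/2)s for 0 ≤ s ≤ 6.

25/12

Differentiating, g'(s) = -s^2 + (13/2)s - 15/2; which vanishes at s = 3/2 and s = 5.
Compare values at every candidate in [0, 6]: g(0) = 0, g(3/2) = -81/16, g(5) = 25/12, g(6) = 0.
Hence the absolute maximum is 25/12 at s = 5.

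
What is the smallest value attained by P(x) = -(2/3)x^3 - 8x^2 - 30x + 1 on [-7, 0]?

1

P'(x) = -2x^2 - 16x - 30, which vanishes at x = -5 and x = -3.
Evaluating at the critical points and endpoints: P(-7) = 143/3, P(-5) = 103/3, P(-3) = 37, P(0) = 1.
So the minimum is P(0) = 1.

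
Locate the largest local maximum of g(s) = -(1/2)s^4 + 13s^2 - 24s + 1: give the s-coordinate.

-4

g'(s) = -2s^3 + 26s - 24. Setting g'(s) = 0 gives s ∈ {-4, 1, 3}.
Since g''(s) = -6s^2 + 26, we get g''(-4) = -70 < 0 ⇒ local maximum; g''(1) = 20 > 0 ⇒ local minimum; g''(3) = -28 < 0 ⇒ local maximum.
The largest local maximum is g(-4) = 177.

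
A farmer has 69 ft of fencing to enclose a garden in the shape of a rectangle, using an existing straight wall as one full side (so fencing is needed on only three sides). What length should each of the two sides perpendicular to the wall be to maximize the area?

69/4

Let the sides perpendicular to the wall have length x and the parallel side y, so 2x + y = 69 and the area is A = xy = x(69 − 2x).
A'(x) = 69 − 4x = 0 gives x = 69/4, and A''(x) = −4 < 0 confirms a maximum.
Then y = 69 − 2·69/4 = 69/2 and A = 4761/8.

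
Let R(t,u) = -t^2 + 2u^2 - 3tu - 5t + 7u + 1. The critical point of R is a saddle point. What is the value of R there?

∂R/∂t = -2t - 3u - 5 = 0 and ∂R/∂u = -3t + 4u + 7 = 0, so (t, u) = (1/17, -29/17).
The Hessian has R_{tt} = -2, R_{uu} = 4, R_{tu} = -3, giving D = -17 < 0, so the point is a saddle point.
R(1/17, -29/17) = -87/17.

-87/17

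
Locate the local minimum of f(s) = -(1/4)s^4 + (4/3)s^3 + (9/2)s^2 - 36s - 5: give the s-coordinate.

Critical points: f'(s) = -s^3 + 4s^2 + 9s - 36 vanishes at s = -3, 3, 4.
f''(s) = -3s^2 + 8s + 9. f''(-3) = -42 < 0 ⇒ local maximum; f''(3) = 6 > 0 ⇒ local minimum; f''(4) = -7 < 0 ⇒ local maximum.
So the local minimum value is f(3) = -227/4.

3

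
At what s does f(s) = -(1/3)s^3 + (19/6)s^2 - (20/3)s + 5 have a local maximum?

5

f'(s) = -s^2 + (19/3)s - 20/3 = 0 at s = 4/3, 5.
Second-derivative test with f''(s) = -2s + 19/3: f''(4/3) = 11/3 > 0 ⇒ local minimum; f''(5) = -11/3 < 0 ⇒ local maximum.
So the local maximum value is f(5) = 55/6.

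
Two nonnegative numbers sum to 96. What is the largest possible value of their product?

2304

With x + y = 96, the product is P(x) = x(96 − x).
P'(x) = 96 − 2x = 0 gives x = 48; P'' = −2 < 0, so this is the maximum.
P = 48·48 = 2304.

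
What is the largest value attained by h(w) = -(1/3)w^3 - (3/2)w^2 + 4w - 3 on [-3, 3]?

-5/6

The derivative is -w^2 - 3w + 4, whose only zero in [-3, 3] is w = 1.
Evaluating at the critical points and endpoints: h(-3) = -39/2,  h(1) = -5/6,  h(3) = -27/2.
Hence the absolute maximum is -5/6 at w = 1.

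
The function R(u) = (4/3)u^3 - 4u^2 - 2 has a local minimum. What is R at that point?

-22/3

R'(u) = 4u^2 - 8u. Setting R'(u) = 0 gives u ∈ {0, 2}.
Second-derivative test with R''(u) = 8u - 8: R''(0) = -8 < 0 ⇒ local maximum; R''(2) = 8 > 0 ⇒ local minimum.
So the local minimum value is R(2) = -22/3.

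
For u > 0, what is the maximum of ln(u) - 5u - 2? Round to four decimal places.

-4.6094

g'(u) = 1/u − 5 = 0 gives u = 1/5.
g''(u) = -1/u², which is negative for u > 0, so this is a local maximum.
g(1/5) = 1·ln(1/5) - 1 - 2 ≈ -4.6094.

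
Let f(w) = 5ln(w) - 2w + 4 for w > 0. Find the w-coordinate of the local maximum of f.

5/2

f'(w) = 5/w − 2 = 0 gives w = 5/2.
f''(w) = -5/w², which is negative for w > 0, so this is a local maximum.
f(5/2) = 5·ln(5/2) - 5 + 4 ≈ 3.5815.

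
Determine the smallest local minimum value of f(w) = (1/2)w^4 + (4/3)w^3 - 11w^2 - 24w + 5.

f'(w) = 2w^3 + 4w^2 - 22w - 24. Setting f'(w) = 0 gives w ∈ {-4, -1, 3}.
f''(w) = 6w^2 + 8w - 22. f''(-4) = 42 > 0 ⇒ local minimum; f''(-1) = -24 < 0 ⇒ local maximum; f''(3) = 56 > 0 ⇒ local minimum.
So the smallest local minimum value is f(3) = -179/2.

-179/2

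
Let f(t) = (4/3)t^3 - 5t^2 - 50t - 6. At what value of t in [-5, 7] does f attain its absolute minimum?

f'(t) = 4t^2 - 10t - 50, which vanishes at t = -5/2 and t = 5.
Evaluating at the critical points and endpoints: f(-5) = -143/3, f(-5/2) = 803/12, f(5) = -643/3, f(7) = -431/3.
The minimum over the interval is -643/3, attained at t = 5.

5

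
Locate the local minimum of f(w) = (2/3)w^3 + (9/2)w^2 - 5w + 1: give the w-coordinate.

f'(w) = 2w^2 + 9w - 5 = 0 at w = -5, 1/2.
f''(w) = 4w + 9. f''(-5) = -11 < 0 ⇒ local maximum; f''(1/2) = 11 > 0 ⇒ local minimum.
Thus f has its local minimum at w = 1/2, with value -7/24.

1/2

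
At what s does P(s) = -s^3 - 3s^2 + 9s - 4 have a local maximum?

Critical points: P'(s) = -3s^2 - 6s + 9 vanishes at s = -3, 1.
P''(s) = -6s - 6. P''(-3) = 12 > 0 ⇒ local minimum; P''(1) = -12 < 0 ⇒ local maximum.
The local maximum is P(1) = 1.

1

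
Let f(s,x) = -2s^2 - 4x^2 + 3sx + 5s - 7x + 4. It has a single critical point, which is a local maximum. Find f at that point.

185/23

∂f/∂s = -4s + 3x + 5 = 0 and ∂f/∂x = 3s - 8x - 7 = 0, so (s, x) = (19/23, -13/23).
The Hessian has f_{ss} = -4, f_{xx} = -8, f_{sx} = 3, giving D = 23 > 0 with f_{ss} < 0, so the point is a local maximum.
f(19/23, -13/23) = 185/23.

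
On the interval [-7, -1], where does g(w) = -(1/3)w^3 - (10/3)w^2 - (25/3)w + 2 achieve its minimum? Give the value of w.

-5

Differentiating, g'(w) = -w^2 - (20/3)w - 25/3; which vanishes at w = -5 and w = -5/3.
Candidates: g(-7) = 34/3,  g(-5) = 2,  g(-5/3) = 662/81,  g(-1) = 22/3.
The minimum over the interval is 2, attained at w = -5.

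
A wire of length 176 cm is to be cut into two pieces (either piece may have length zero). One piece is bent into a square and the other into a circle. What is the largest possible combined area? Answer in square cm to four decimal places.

Let x be the length used for the square. Square side x/4; circle radius (176−x)/(2π).
A(x) = (x/4)² + π·((176−x)/(2π))² = x²/16 + (176−x)²/(4π) for 0 ≤ x ≤ 176. A'(x) = x/8 − (176−x)/(2π) = 0 gives x = 4·176/(π+4) ≈ 98.5775.
A'' > 0, so the interior critical point is a minimum; the maximum is at an endpoint. A(0) = 2464.9918 and A(176) = 1936.0000, so the largest area is 2464.9918.

2464.9918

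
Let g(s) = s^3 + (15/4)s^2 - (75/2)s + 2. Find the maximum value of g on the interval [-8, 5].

Differentiating, g'(s) = 3s^2 + (15/2)s - 75/2; which vanishes at s = -5 and s = 5/2.
Compare values at every candidate in [-8, 5]: g(-8) = 30; g(-5) = 633/4; g(5/2) = -843/16; g(5) = 133/4.
Hence the absolute maximum is 633/4 at s = -5.

633/4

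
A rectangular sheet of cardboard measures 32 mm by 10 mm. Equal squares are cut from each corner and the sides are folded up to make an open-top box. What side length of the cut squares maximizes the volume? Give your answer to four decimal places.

With cut size x, the volume is V(x) = x(32 − 2x)(10 − 2x) for 0 < x < 5.
V'(x) = 12x^2 − 168x + 320. Setting V'(x) = 0 gives x ≈ 2.2742 (the root in (0, 5)).
V''(x) = 24x − 168 is negative there, so this is the maximum; V ≈ 340.3457.

2.2742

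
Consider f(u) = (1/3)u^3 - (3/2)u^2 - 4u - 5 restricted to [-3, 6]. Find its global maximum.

-17/6

Differentiating, f'(u) = u^2 - 3u - 4; which vanishes at u = -1 and u = 4.
Candidates: f(-3) = -31/2; f(-1) = -17/6; f(4) = -71/3; f(6) = -11.
So the maximum is f(-1) = -17/6.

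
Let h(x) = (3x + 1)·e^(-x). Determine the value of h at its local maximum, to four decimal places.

1.5403

Differentiating with the product rule gives h'(x) = (-3x + 2)·e^(-x). Since e^(-x) > 0, the only critical point is x = 2/3.
h''(2/3) has the same sign as -3 < 0, so this is a local maximum.
h(2/3) = (3)·e^(-2/3) ≈ 1.5403.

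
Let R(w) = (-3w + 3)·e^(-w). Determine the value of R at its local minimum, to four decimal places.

R'(w) = (-3)·e^(-w) + (-3w + 3)·(-1)·e^(-w) = (3w - 6)·e^(-w). Since e^(-w) > 0, the only critical point is w = 2.
R''(2) has the same sign as 3 > 0, so this is a local minimum.
R(2) = (-3)·e^(-2) ≈ -0.4060.

-0.4060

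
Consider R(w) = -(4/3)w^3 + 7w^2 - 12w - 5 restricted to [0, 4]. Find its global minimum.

-79/3

R'(w) = -4w^2 + 14w - 12, which vanishes at w = 3/2 and w = 2.
Compare values at every candidate in [0, 4]: R(0) = -5,  R(3/2) = -47/4,  R(2) = -35/3,  R(4) = -79/3.
So the minimum is R(4) = -79/3.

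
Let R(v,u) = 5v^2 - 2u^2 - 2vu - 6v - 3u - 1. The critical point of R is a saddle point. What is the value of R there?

∂R/∂v = 10v - 2u - 6 = 0 and ∂R/∂u = -2v - 4u - 3 = 0, so (v, u) = (9/22, -21/22).
The Hessian has R_{vv} = 10, R_{uu} = -4, R_{vu} = -2, giving D = -44 < 0, so the point is a saddle point.
R(9/22, -21/22) = -35/44.

-35/44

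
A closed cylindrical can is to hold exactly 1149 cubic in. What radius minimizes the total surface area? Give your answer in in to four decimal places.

5.6761

With radius r and height h, πr²h = 1149 so h = 1149/(πr²), and S(r) = 2πr² + 2πrh = 2πr² + 2·1149/r.
S'(r) = 4πr − 2·1149/r² = 0 ⇒ r³ = 1149/(2π), so r ≈ 5.6761 and h = 2r ≈ 11.3521.
S''(r) = 4π + 4·1149/r³ > 0, so this is the minimum; S ≈ 607.2878.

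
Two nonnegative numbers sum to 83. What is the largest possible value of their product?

With x + y = 83, the product is P(x) = x(83 − x).
P'(x) = 83 − 2x = 0 gives x = 83/2; P'' = −2 < 0, so this is the maximum.
P = 83/2·83/2 = 6889/4.

6889/4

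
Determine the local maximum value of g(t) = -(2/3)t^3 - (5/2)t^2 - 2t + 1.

35/24

Critical points: g'(t) = -2t^2 - 5t - 2 vanishes at t = -2, -1/2.
g''(t) = -4t - 5. g''(-2) = 3 > 0 ⇒ local minimum; g''(-1/2) = -3 < 0 ⇒ local maximum.
So the local maximum value is g(-1/2) = 35/24.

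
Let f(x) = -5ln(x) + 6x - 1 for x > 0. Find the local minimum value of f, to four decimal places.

f'(x) = -5/x + 6 = 0 gives x = 5/6.
f''(x) = 5/x², which is positive for x > 0, so this is a local minimum.
f(5/6) = -5·ln(5/6) + 5 - 1 ≈ 4.9116.

4.9116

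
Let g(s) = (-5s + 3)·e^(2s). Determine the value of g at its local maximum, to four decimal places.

g'(s) = (-5)·e^(2s) + (-5s + 3)·2·e^(2s) = (-10s + 1)·e^(2s). Since e^(2s) > 0, the only critical point is s = 1/10.
g''(1/10) has the same sign as -10 < 0, so this is a local maximum.
g(1/10) = (5/2)·e^(1/5) ≈ 3.0535.

3.0535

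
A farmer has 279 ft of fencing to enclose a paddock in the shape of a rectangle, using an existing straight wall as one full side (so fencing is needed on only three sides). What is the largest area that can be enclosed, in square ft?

77841/8

Let the sides perpendicular to the wall have length x and the parallel side y, so 2x + y = 279 and the area is A = xy = x(279 − 2x).
A'(x) = 279 − 4x = 0 gives x = 279/4, and A''(x) = −4 < 0 confirms a maximum.
Then y = 279 − 2·279/4 = 279/2 and A = 77841/8.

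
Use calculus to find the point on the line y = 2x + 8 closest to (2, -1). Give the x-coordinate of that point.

-16/5

Minimize D(x)^2 = (x - 2)^2 + (2x + 9)^2.
d/dx[D^2] = 2(x - 2) + 2·2·(2x + 9) = 0 ⇒ x = -16/5.
Then y = 8/5 and the distance is √(169/5) ≈ 5.8138.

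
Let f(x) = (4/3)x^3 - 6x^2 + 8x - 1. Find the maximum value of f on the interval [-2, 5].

167/3

f'(x) = 4x^2 - 12x + 8, which vanishes at x = 1 and x = 2.
Evaluating at the critical points and endpoints: f(-2) = -155/3,  f(1) = 7/3,  f(2) = 5/3,  f(5) = 167/3.
The maximum over the interval is 167/3, attained at x = 5.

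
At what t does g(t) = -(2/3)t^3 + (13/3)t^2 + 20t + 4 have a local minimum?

-5/3

g'(t) = -2t^2 + (26/3)t + 20 = 0 at t = -5/3, 6.
Second-derivative test with g''(t) = -4t + 26/3: g''(-5/3) = 46/3 > 0 ⇒ local minimum; g''(6) = -46/3 < 0 ⇒ local maximum.
So the local minimum value is g(-5/3) = -1151/81.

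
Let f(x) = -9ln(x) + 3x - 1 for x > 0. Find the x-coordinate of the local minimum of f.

3

f'(x) = -9/x + 3 = 0 gives x = 3.
f''(x) = 9/x², which is positive for x > 0, so this is a local minimum.
f(3) = -9·ln(3) + 9 - 1 ≈ -1.8875.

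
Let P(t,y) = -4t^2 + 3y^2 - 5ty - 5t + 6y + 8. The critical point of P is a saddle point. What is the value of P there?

5

∂P/∂t = -8t - 5y - 5 = 0 and ∂P/∂y = -5t + 6y + 6 = 0, so (t, y) = (0, -1).
The Hessian has P_{tt} = -8, P_{yy} = 6, P_{ty} = -5, giving D = -73 < 0, so the point is a saddle point.
P(0, -1) = 5.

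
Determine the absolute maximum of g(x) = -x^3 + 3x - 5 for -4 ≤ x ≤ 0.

47

Differentiating, g'(x) = -3x^2 + 3; whose only zero in [-4, 0] is x = -1.
Evaluating at the critical points and endpoints: g(-4) = 47; g(-1) = -7; g(0) = -5.
So the maximum is g(-4) = 47.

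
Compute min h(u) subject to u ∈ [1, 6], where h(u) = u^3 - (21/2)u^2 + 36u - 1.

51/2

Differentiating, h'(u) = 3u^2 - 21u + 36; which vanishes at u = 3 and u = 4.
Evaluating at the critical points and endpoints: h(1) = 51/2; h(3) = 79/2; h(4) = 39; h(6) = 53.
Hence the absolute minimum is 51/2 at u = 1.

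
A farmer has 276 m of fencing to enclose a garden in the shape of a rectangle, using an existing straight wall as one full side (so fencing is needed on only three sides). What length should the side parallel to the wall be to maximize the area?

Let the sides perpendicular to the wall have length x and the parallel side y, so 2x + y = 276 and the area is A = xy = x(276 − 2x).
A'(x) = 276 − 4x = 0 gives x = 69, and A''(x) = −4 < 0 confirms a maximum.
Then y = 276 − 2·69 = 138 and A = 9522.

138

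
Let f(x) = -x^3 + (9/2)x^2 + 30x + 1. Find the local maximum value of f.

277/2

f'(x) = -3x^2 + 9x + 30 = 0 at x = -2, 5.
Second-derivative test with f''(x) = -6x + 9: f''(-2) = 21 > 0 ⇒ local minimum; f''(5) = -21 < 0 ⇒ local maximum.
The local maximum is f(5) = 277/2.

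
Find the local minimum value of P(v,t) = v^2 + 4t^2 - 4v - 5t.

∂P/∂v = 2v - 4 = 0 and ∂P/∂t = 8t - 5 = 0, so (v, t) = (2, 5/8).
The Hessian has P_{vv} = 2, P_{tt} = 8, P_{vt} = 0, giving D = 16 > 0 with P_{vv} > 0, so the point is a local minimum.
P(2, 5/8) = -89/16.

-89/16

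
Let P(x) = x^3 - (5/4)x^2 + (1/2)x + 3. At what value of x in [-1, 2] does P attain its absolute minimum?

The derivative is 3x^2 - (5/2)x + 1/2, which vanishes at x = 1/3 and x = 1/2.
Candidates: P(-1) = 1/4, P(1/3) = 331/108, P(1/2) = 49/16, P(2) = 7.
So the minimum is P(-1) = 1/4.

-1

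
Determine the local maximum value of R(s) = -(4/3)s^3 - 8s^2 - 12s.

Critical points: R'(s) = -4s^2 - 16s - 12 vanishes at s = -3, -1.
Since R''(s) = -8s - 16, we get R''(-3) = 8 > 0 ⇒ local minimum; R''(-1) = -8 < 0 ⇒ local maximum.
So the local maximum value is R(-1) = 16/3.

16/3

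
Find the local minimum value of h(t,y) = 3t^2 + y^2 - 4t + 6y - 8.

-55/3

∂h/∂t = 6t - 4 = 0 and ∂h/∂y = 2y + 6 = 0, so (t, y) = (2/3, -3).
The Hessian has h_{tt} = 6, h_{yy} = 2, h_{ty} = 0, giving D = 12 > 0 with h_{tt} > 0, so the point is a local minimum.
h(2/3, -3) = -55/3.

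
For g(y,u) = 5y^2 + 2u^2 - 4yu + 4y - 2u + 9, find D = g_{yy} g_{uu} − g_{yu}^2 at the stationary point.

∂g/∂y = 10y - 4u + 4 = 0 and ∂g/∂u = -4y + 4u - 2 = 0, so (y, u) = (-1/3, 1/6).
The Hessian has g_{yy} = 10, g_{uu} = 4, g_{yu} = -4, giving D = 24 > 0 with g_{yy} > 0, so the point is a local minimum.
D = (10)·(4) − (-4)^2 = 24.

24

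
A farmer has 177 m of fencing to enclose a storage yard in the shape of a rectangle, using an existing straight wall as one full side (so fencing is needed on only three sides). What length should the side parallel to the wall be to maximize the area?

Let the sides perpendicular to the wall have length x and the parallel side y, so 2x + y = 177 and the area is A = xy = x(177 − 2x).
A'(x) = 177 − 4x = 0 gives x = 177/4, and A''(x) = −4 < 0 confirms a maximum.
Then y = 177 − 2·177/4 = 177/2 and A = 31329/8.

177/2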